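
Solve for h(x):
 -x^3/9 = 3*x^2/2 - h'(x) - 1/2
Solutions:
 h(x) = C1 + x^4/36 + x^3/2 - x/2


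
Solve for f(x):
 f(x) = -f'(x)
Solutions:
 f(x) = C1*exp(-x)


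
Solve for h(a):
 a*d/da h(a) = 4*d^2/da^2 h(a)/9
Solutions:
 h(a) = C1 + C2*erfi(3*sqrt(2)*a/4)


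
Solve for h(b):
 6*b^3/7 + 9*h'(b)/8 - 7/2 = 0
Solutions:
 h(b) = C1 - 4*b^4/21 + 28*b/9


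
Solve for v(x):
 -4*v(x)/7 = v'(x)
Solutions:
 v(x) = C1*exp(-4*x/7)


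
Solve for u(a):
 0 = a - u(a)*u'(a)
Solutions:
 u(a) = -sqrt(C1 + a^2)
 u(a) = sqrt(C1 + a^2)


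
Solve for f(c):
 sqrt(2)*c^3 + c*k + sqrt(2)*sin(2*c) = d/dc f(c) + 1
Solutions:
 f(c) = C1 + sqrt(2)*c^4/4 + c^2*k/2 - c - sqrt(2)*cos(2*c)/2


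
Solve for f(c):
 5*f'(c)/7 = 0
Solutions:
 f(c) = C1


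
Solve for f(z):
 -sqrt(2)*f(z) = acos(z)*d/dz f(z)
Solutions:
 f(z) = C1*exp(-sqrt(2)*Integral(1/acos(z), z))


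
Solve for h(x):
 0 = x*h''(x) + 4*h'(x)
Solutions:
 h(x) = C1 + C2/x^3


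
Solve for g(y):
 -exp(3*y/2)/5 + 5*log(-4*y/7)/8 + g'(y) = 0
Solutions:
 g(y) = C1 - 5*y*log(-y)/8 + 5*y*(-2*log(2) + 1 + log(7))/8 + 2*exp(3*y/2)/15


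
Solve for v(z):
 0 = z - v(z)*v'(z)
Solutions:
 v(z) = -sqrt(C1 + z^2)
 v(z) = sqrt(C1 + z^2)


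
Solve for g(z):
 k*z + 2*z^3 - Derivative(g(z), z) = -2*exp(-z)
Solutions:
 g(z) = C1 + k*z^2/2 + z^4/2 - 2*exp(-z)


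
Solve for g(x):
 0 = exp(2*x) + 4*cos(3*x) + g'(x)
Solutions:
 g(x) = C1 - exp(2*x)/2 - 4*sin(3*x)/3


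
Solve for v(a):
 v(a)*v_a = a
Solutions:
 v(a) = -sqrt(C1 + a^2)
 v(a) = sqrt(C1 + a^2)


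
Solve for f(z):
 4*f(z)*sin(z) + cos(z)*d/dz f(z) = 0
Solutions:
 f(z) = C1*cos(z)^4


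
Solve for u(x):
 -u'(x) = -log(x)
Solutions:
 u(x) = C1 + x*log(x) - x


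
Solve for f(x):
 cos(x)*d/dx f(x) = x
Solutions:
 f(x) = C1 + Integral(x/cos(x), x)


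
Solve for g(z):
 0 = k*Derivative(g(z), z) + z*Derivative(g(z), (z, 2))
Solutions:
 g(z) = C1 + z^(1 - re(k))*(C2*sin(log(z)*Abs(im(k))) + C3*cos(log(z)*im(k)))


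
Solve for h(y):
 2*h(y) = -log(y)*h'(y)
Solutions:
 h(y) = C1*exp(-2*li(y))


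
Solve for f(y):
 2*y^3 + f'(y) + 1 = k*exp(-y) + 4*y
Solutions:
 f(y) = C1 - k*exp(-y) - y^4/2 + 2*y^2 - y


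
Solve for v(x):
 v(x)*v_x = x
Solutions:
 v(x) = -sqrt(C1 + x^2)
 v(x) = sqrt(C1 + x^2)


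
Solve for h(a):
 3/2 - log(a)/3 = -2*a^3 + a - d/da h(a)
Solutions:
 h(a) = C1 - a^4/2 + a^2/2 + a*log(a)/3 - 11*a/6


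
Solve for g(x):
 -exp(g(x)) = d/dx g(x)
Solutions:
 g(x) = log(1/(C1 + x))


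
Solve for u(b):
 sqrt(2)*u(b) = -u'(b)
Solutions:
 u(b) = C1*exp(-sqrt(2)*b)


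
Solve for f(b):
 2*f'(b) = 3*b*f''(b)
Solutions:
 f(b) = C1 + C2*b^(5/3)


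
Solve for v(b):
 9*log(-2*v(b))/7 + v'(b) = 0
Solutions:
 7*Integral(1/(log(-_y) + log(2)), (_y, v(b)))/9 = C1 - b


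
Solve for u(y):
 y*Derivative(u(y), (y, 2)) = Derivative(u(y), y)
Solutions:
 u(y) = C1 + C2*y^2


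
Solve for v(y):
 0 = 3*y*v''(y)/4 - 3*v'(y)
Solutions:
 v(y) = C1 + C2*y^5


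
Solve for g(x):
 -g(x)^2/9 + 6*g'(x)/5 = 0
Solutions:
 g(x) = -54/(C1 + 5*x)


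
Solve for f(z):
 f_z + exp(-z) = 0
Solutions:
 f(z) = C1 + exp(-z)


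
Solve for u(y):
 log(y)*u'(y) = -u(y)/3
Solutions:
 u(y) = C1*exp(-li(y)/3)


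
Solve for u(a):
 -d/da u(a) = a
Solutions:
 u(a) = C1 - a^2/2


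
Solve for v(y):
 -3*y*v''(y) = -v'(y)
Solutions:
 v(y) = C1 + C2*y^(4/3)


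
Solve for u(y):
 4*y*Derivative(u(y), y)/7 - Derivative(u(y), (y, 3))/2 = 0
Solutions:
 u(y) = C1 + Integral(C2*airyai(2*7^(2/3)*y/7) + C3*airybi(2*7^(2/3)*y/7), y)


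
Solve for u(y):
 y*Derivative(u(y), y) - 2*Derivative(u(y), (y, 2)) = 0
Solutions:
 u(y) = C1 + C2*erfi(y/2)


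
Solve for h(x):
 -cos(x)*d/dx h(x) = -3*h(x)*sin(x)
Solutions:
 h(x) = C1/cos(x)^3


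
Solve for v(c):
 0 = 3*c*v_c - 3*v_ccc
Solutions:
 v(c) = C1 + Integral(C2*airyai(c) + C3*airybi(c), c)


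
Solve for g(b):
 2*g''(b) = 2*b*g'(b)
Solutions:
 g(b) = C1 + C2*erfi(sqrt(2)*b/2)


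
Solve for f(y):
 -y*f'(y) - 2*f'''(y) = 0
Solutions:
 f(y) = C1 + Integral(C2*airyai(-2^(2/3)*y/2) + C3*airybi(-2^(2/3)*y/2), y)


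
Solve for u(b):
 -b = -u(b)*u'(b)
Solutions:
 u(b) = -sqrt(C1 + b^2)
 u(b) = sqrt(C1 + b^2)


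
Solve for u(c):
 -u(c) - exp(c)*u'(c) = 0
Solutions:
 u(c) = C1*exp(exp(-c))


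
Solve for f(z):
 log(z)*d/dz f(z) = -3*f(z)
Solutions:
 f(z) = C1*exp(-3*li(z))


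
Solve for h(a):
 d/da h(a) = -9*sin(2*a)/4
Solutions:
 h(a) = C1 + 9*cos(2*a)/8


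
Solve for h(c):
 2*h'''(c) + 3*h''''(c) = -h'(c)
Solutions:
 h(c) = C1 + C4*exp(-c) + (C2*sin(sqrt(11)*c/6) + C3*cos(sqrt(11)*c/6))*exp(c/6)


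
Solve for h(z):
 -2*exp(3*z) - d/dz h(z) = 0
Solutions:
 h(z) = C1 - 2*exp(3*z)/3


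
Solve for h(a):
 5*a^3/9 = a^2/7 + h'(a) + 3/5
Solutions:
 h(a) = C1 + 5*a^4/36 - a^3/21 - 3*a/5


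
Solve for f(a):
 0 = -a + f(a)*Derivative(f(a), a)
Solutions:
 f(a) = -sqrt(C1 + a^2)
 f(a) = sqrt(C1 + a^2)


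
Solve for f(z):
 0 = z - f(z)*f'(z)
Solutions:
 f(z) = -sqrt(C1 + z^2)
 f(z) = sqrt(C1 + z^2)


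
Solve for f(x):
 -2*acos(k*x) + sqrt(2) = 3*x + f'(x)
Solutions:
 f(x) = C1 - 3*x^2/2 + sqrt(2)*x - 2*Piecewise((x*acos(k*x) - sqrt(-k^2*x^2 + 1)/k, Ne(k, 0)), (pi*x/2, True))


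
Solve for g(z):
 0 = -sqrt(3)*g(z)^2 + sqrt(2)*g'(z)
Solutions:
 g(z) = -2/(C1 + sqrt(6)*z)


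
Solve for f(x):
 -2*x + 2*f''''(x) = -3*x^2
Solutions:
 f(x) = C1 + C2*x + C3*x^2 + C4*x^3 - x^6/240 + x^5/120


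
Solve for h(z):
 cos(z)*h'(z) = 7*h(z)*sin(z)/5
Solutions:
 h(z) = C1/cos(z)^(7/5)


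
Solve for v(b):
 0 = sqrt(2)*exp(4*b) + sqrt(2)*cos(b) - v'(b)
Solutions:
 v(b) = C1 + sqrt(2)*exp(4*b)/4 + sqrt(2)*sin(b)


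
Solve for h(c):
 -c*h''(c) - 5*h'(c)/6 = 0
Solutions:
 h(c) = C1 + C2*c^(1/6)


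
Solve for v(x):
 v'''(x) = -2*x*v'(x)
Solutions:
 v(x) = C1 + Integral(C2*airyai(-2^(1/3)*x) + C3*airybi(-2^(1/3)*x), x)


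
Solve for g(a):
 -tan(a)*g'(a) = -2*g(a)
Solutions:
 g(a) = C1*sin(a)^2


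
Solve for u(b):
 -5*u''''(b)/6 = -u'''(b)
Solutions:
 u(b) = C1 + C2*b + C3*b^2 + C4*exp(6*b/5)


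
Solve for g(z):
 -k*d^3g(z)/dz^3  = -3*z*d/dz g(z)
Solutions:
 g(z) = C1 + Integral(C2*airyai(3^(1/3)*z*(1/k)^(1/3)) + C3*airybi(3^(1/3)*z*(1/k)^(1/3)), z)


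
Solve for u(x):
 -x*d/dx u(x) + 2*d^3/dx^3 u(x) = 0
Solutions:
 u(x) = C1 + Integral(C2*airyai(2^(2/3)*x/2) + C3*airybi(2^(2/3)*x/2), x)


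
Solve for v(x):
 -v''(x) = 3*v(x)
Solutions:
 v(x) = C1*sin(sqrt(3)*x) + C2*cos(sqrt(3)*x)


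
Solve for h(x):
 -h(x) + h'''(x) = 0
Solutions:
 h(x) = C3*exp(x) + (C1*sin(sqrt(3)*x/2) + C2*cos(sqrt(3)*x/2))*exp(-x/2)


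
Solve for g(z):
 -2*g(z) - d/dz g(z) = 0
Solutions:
 g(z) = C1*exp(-2*z)


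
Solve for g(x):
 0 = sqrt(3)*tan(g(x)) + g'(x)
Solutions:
 g(x) = pi - asin(C1*exp(-sqrt(3)*x))
 g(x) = asin(C1*exp(-sqrt(3)*x))


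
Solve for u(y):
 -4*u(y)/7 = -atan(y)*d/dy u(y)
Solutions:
 u(y) = C1*exp(4*Integral(1/atan(y), y)/7)


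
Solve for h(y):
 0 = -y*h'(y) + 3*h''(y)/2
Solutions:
 h(y) = C1 + C2*erfi(sqrt(3)*y/3)


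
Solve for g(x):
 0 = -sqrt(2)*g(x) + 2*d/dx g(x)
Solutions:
 g(x) = C1*exp(sqrt(2)*x/2)


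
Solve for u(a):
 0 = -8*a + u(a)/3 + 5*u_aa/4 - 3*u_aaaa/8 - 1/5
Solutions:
 u(a) = C1*exp(-sqrt(3)*a*sqrt(5 + sqrt(33))/3) + C2*exp(sqrt(3)*a*sqrt(5 + sqrt(33))/3) + C3*sin(sqrt(3)*a*sqrt(-5 + sqrt(33))/3) + C4*cos(sqrt(3)*a*sqrt(-5 + sqrt(33))/3) + 24*a + 3/5


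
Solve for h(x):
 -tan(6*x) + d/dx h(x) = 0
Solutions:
 h(x) = C1 - log(cos(6*x))/6


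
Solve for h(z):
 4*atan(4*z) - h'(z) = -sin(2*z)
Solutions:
 h(z) = C1 + 4*z*atan(4*z) - log(16*z^2 + 1)/2 - cos(2*z)/2


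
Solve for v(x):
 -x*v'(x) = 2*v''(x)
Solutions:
 v(x) = C1 + C2*erf(x/2)


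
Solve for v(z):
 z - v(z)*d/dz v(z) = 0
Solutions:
 v(z) = -sqrt(C1 + z^2)
 v(z) = sqrt(C1 + z^2)


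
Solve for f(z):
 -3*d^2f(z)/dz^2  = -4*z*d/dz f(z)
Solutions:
 f(z) = C1 + C2*erfi(sqrt(6)*z/3)


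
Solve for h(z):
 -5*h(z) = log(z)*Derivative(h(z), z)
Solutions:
 h(z) = C1*exp(-5*li(z))


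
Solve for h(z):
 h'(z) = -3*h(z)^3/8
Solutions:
 h(z) = -2*sqrt(-1/(C1 - 3*z))
 h(z) = 2*sqrt(-1/(C1 - 3*z))


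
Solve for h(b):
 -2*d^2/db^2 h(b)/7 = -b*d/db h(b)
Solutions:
 h(b) = C1 + C2*erfi(sqrt(7)*b/2)


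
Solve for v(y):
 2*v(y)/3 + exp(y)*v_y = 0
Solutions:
 v(y) = C1*exp(2*exp(-y)/3)


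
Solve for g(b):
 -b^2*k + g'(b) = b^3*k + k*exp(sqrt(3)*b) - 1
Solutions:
 g(b) = C1 + b^4*k/4 + b^3*k/3 - b + sqrt(3)*k*exp(sqrt(3)*b)/3


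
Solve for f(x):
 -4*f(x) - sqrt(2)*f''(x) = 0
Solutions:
 f(x) = C1*sin(2^(3/4)*x) + C2*cos(2^(3/4)*x)


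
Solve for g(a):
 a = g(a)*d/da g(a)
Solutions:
 g(a) = -sqrt(C1 + a^2)
 g(a) = sqrt(C1 + a^2)


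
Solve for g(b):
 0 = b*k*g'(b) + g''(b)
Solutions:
 g(b) = Piecewise((-sqrt(2)*sqrt(pi)*C1*erf(sqrt(2)*b*sqrt(k)/2)/(2*sqrt(k)) - C2, (k > 0) | (k < 0)), (-C1*b - C2, True))


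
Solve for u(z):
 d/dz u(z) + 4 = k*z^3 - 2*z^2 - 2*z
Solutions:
 u(z) = C1 + k*z^4/4 - 2*z^3/3 - z^2 - 4*z


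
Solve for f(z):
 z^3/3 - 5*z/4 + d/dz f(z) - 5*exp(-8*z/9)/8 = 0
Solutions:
 f(z) = C1 - z^4/12 + 5*z^2/8 - 45*exp(-8*z/9)/64


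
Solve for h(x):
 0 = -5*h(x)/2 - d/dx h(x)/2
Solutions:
 h(x) = C1*exp(-5*x)


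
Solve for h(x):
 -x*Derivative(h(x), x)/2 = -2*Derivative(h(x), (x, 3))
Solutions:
 h(x) = C1 + Integral(C2*airyai(2^(1/3)*x/2) + C3*airybi(2^(1/3)*x/2), x)


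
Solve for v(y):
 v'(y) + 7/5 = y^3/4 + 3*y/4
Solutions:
 v(y) = C1 + y^4/16 + 3*y^2/8 - 7*y/5


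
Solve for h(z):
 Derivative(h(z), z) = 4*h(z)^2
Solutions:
 h(z) = -1/(C1 + 4*z)


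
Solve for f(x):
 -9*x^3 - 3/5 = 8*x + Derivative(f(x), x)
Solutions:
 f(x) = C1 - 9*x^4/4 - 4*x^2 - 3*x/5


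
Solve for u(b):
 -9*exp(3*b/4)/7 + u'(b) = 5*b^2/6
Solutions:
 u(b) = C1 + 5*b^3/18 + 12*exp(3*b/4)/7


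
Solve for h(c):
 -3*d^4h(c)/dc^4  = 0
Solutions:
 h(c) = C1 + C2*c + C3*c^2 + C4*c^3


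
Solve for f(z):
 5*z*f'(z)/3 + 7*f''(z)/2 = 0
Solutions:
 f(z) = C1 + C2*erf(sqrt(105)*z/21)


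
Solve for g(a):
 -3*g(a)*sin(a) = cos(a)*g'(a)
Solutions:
 g(a) = C1*cos(a)^3


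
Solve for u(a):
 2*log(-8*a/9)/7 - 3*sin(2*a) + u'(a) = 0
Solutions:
 u(a) = C1 - 2*a*log(-a)/7 - 6*a*log(2)/7 + 2*a/7 + 4*a*log(3)/7 - 3*cos(2*a)/2


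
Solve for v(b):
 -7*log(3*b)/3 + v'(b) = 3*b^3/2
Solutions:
 v(b) = C1 + 3*b^4/8 + 7*b*log(b)/3 - 7*b/3 + 7*b*log(3)/3


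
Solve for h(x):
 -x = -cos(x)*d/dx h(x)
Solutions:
 h(x) = C1 + Integral(x/cos(x), x)


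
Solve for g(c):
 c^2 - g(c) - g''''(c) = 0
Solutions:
 g(c) = c^2 + (C1*sin(sqrt(2)*c/2) + C2*cos(sqrt(2)*c/2))*exp(-sqrt(2)*c/2) + (C3*sin(sqrt(2)*c/2) + C4*cos(sqrt(2)*c/2))*exp(sqrt(2)*c/2)


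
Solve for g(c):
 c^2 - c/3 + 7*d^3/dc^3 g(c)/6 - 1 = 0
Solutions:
 g(c) = C1 + C2*c + C3*c^2 - c^5/70 + c^4/84 + c^3/7


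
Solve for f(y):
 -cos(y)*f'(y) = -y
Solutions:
 f(y) = C1 + Integral(y/cos(y), y)


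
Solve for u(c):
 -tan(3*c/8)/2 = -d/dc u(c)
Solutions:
 u(c) = C1 - 4*log(cos(3*c/8))/3


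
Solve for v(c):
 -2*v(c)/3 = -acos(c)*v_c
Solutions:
 v(c) = C1*exp(2*Integral(1/acos(c), c)/3)


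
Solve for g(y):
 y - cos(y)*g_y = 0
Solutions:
 g(y) = C1 + Integral(y/cos(y), y)


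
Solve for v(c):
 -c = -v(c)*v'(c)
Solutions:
 v(c) = -sqrt(C1 + c^2)
 v(c) = sqrt(C1 + c^2)


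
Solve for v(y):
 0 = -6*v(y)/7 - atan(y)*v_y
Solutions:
 v(y) = C1*exp(-6*Integral(1/atan(y), y)/7)


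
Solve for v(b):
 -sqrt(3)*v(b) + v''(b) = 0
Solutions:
 v(b) = C1*exp(-3^(1/4)*b) + C2*exp(3^(1/4)*b)


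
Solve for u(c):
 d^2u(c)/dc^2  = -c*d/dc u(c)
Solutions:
 u(c) = C1 + C2*erf(sqrt(2)*c/2)


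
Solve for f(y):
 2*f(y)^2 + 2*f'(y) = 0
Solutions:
 f(y) = 1/(C1 + y)


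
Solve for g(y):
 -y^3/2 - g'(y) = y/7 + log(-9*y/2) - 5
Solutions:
 g(y) = C1 - y^4/8 - y^2/14 - y*log(-y) + y*(-2*log(3) + log(2) + 6)


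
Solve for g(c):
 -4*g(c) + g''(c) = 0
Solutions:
 g(c) = C1*exp(-2*c) + C2*exp(2*c)


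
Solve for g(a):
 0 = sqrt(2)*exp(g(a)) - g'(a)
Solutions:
 g(a) = log(-1/(C1 + sqrt(2)*a))


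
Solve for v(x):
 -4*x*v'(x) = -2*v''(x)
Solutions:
 v(x) = C1 + C2*erfi(x)


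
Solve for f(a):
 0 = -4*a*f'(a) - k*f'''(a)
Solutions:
 f(a) = C1 + Integral(C2*airyai(2^(2/3)*a*(-1/k)^(1/3)) + C3*airybi(2^(2/3)*a*(-1/k)^(1/3)), a)


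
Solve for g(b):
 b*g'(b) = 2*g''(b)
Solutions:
 g(b) = C1 + C2*erfi(b/2)


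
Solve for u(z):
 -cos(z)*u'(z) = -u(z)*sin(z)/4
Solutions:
 u(z) = C1/cos(z)^(1/4)


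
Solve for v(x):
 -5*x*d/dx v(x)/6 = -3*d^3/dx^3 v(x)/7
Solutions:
 v(x) = C1 + Integral(C2*airyai(420^(1/3)*x/6) + C3*airybi(420^(1/3)*x/6), x)


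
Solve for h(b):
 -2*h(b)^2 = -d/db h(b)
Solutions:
 h(b) = -1/(C1 + 2*b)


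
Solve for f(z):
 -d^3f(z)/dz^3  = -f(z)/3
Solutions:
 f(z) = C3*exp(3^(2/3)*z/3) + (C1*sin(3^(1/6)*z/2) + C2*cos(3^(1/6)*z/2))*exp(-3^(2/3)*z/6)


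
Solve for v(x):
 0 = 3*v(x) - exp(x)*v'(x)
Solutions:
 v(x) = C1*exp(-3*exp(-x))


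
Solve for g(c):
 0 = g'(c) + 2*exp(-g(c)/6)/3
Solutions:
 g(c) = 6*log(C1 - c/9)


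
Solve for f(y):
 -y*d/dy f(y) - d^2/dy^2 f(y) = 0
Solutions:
 f(y) = C1 + C2*erf(sqrt(2)*y/2)


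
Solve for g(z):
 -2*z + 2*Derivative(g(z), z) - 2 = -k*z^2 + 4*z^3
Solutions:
 g(z) = C1 - k*z^3/6 + z^4/2 + z^2/2 + z


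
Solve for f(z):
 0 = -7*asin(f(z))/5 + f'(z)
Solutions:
 Integral(1/asin(_y), (_y, f(z))) = C1 + 7*z/5


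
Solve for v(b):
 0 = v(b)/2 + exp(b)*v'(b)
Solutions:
 v(b) = C1*exp(exp(-b)/2)


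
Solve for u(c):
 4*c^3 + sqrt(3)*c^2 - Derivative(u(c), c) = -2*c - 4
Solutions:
 u(c) = C1 + c^4 + sqrt(3)*c^3/3 + c^2 + 4*c


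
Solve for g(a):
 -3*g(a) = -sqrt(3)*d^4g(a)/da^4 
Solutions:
 g(a) = C1*exp(-3^(1/8)*a) + C2*exp(3^(1/8)*a) + C3*sin(3^(1/8)*a) + C4*cos(3^(1/8)*a)


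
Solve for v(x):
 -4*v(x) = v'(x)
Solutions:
 v(x) = C1*exp(-4*x)


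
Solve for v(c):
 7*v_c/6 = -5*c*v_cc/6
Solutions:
 v(c) = C1 + C2/c^(2/5)


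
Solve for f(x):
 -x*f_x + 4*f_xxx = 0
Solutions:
 f(x) = C1 + Integral(C2*airyai(2^(1/3)*x/2) + C3*airybi(2^(1/3)*x/2), x)


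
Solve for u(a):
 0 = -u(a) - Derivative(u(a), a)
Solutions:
 u(a) = C1*exp(-a)


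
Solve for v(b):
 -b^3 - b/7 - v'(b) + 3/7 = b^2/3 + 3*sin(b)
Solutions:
 v(b) = C1 - b^4/4 - b^3/9 - b^2/14 + 3*b/7 + 3*cos(b)


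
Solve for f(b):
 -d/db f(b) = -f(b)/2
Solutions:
 f(b) = C1*exp(b/2)


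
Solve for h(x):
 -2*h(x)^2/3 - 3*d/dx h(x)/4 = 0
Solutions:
 h(x) = 9/(C1 + 8*x)


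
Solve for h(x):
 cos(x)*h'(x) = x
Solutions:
 h(x) = C1 + Integral(x/cos(x), x)


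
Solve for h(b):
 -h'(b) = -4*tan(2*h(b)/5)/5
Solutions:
 h(b) = -5*asin(C1*exp(8*b/25))/2 + 5*pi/2
 h(b) = 5*asin(C1*exp(8*b/25))/2


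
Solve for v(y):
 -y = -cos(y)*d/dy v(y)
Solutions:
 v(y) = C1 + Integral(y/cos(y), y)


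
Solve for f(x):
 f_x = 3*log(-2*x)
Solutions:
 f(x) = C1 + 3*x*log(-x) + 3*x*(-1 + log(2))


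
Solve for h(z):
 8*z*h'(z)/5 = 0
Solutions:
 h(z) = C1


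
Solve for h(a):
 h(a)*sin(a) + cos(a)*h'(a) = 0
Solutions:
 h(a) = C1*cos(a)


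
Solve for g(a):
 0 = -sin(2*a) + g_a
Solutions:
 g(a) = C1 - cos(2*a)/2


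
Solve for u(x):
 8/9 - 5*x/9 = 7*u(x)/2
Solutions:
 u(x) = 16/63 - 10*x/63


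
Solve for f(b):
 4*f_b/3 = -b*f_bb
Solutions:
 f(b) = C1 + C2/b^(1/3)


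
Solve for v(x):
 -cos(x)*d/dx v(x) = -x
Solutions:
 v(x) = C1 + Integral(x/cos(x), x)


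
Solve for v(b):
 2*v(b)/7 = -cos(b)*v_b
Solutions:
 v(b) = C1*(sin(b) - 1)^(1/7)/(sin(b) + 1)^(1/7)


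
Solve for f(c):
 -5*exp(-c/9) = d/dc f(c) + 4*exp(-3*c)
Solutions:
 f(c) = C1 + 4*exp(-3*c)/3 + 45*exp(-c/9)


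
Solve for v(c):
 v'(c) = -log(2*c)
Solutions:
 v(c) = C1 - c*log(c) - c*log(2) + c


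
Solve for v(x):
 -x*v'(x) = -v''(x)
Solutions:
 v(x) = C1 + C2*erfi(sqrt(2)*x/2)


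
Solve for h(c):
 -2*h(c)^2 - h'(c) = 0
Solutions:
 h(c) = 1/(C1 + 2*c)


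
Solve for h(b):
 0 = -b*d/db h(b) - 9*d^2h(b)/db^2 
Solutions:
 h(b) = C1 + C2*erf(sqrt(2)*b/6)


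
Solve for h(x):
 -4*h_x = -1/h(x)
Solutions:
 h(x) = -sqrt(C1 + 2*x)/2
 h(x) = sqrt(C1 + 2*x)/2


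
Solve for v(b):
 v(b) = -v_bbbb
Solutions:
 v(b) = (C1*sin(sqrt(2)*b/2) + C2*cos(sqrt(2)*b/2))*exp(-sqrt(2)*b/2) + (C3*sin(sqrt(2)*b/2) + C4*cos(sqrt(2)*b/2))*exp(sqrt(2)*b/2)


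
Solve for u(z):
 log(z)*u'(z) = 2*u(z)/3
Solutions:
 u(z) = C1*exp(2*li(z)/3)


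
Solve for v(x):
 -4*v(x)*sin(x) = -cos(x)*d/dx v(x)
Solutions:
 v(x) = C1/cos(x)^4


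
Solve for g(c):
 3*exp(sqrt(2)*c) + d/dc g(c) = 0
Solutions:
 g(c) = C1 - 3*sqrt(2)*exp(sqrt(2)*c)/2


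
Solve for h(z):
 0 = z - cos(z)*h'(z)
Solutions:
 h(z) = C1 + Integral(z/cos(z), z)


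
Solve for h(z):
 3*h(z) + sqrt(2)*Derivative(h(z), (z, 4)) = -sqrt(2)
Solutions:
 h(z) = (C1*sin(2^(3/8)*3^(1/4)*z/2) + C2*cos(2^(3/8)*3^(1/4)*z/2))*exp(-2^(3/8)*3^(1/4)*z/2) + (C3*sin(2^(3/8)*3^(1/4)*z/2) + C4*cos(2^(3/8)*3^(1/4)*z/2))*exp(2^(3/8)*3^(1/4)*z/2) - sqrt(2)/3


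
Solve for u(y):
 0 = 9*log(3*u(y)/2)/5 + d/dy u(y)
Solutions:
 -5*Integral(1/(-log(_y) - log(3) + log(2)), (_y, u(y)))/9 = C1 - y


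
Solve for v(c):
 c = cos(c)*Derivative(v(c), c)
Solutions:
 v(c) = C1 + Integral(c/cos(c), c)


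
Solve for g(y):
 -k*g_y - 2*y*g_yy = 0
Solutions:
 g(y) = C1 + y^(1 - re(k)/2)*(C2*sin(log(y)*Abs(im(k))/2) + C3*cos(log(y)*im(k)/2))


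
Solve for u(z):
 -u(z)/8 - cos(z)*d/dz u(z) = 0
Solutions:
 u(z) = C1*(sin(z) - 1)^(1/16)/(sin(z) + 1)^(1/16)


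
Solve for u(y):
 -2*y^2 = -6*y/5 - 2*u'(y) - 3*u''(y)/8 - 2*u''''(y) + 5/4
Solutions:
 u(y) = C1 + C2*exp(-y*(-(32 + 5*sqrt(41))^(1/3) + (32 + 5*sqrt(41))^(-1/3))/8)*sin(sqrt(3)*y*((32 + 5*sqrt(41))^(-1/3) + (32 + 5*sqrt(41))^(1/3))/8) + C3*exp(-y*(-(32 + 5*sqrt(41))^(1/3) + (32 + 5*sqrt(41))^(-1/3))/8)*cos(sqrt(3)*y*((32 + 5*sqrt(41))^(-1/3) + (32 + 5*sqrt(41))^(1/3))/8) + C4*exp(y*(-(32 + 5*sqrt(41))^(1/3) + (32 + 5*sqrt(41))^(-1/3))/4) + y^3/3 - 39*y^2/80 + 517*y/640


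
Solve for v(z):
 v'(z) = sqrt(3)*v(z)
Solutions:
 v(z) = C1*exp(sqrt(3)*z)


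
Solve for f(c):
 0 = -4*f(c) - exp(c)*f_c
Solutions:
 f(c) = C1*exp(4*exp(-c))


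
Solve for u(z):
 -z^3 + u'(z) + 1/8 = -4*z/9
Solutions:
 u(z) = C1 + z^4/4 - 2*z^2/9 - z/8


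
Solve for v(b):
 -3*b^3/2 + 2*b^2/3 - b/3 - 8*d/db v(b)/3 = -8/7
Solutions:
 v(b) = C1 - 9*b^4/64 + b^3/12 - b^2/16 + 3*b/7


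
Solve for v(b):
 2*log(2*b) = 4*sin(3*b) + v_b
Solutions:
 v(b) = C1 + 2*b*log(b) - 2*b + 2*b*log(2) + 4*cos(3*b)/3


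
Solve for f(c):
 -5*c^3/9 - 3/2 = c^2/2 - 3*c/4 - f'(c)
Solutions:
 f(c) = C1 + 5*c^4/36 + c^3/6 - 3*c^2/8 + 3*c/2


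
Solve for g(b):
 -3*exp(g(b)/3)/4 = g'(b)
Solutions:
 g(b) = 3*log(1/(C1 + 3*b)) + 3*log(12)


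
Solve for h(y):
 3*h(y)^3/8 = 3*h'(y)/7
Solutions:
 h(y) = -2*sqrt(-1/(C1 + 7*y))
 h(y) = 2*sqrt(-1/(C1 + 7*y))


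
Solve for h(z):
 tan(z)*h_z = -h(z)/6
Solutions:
 h(z) = C1/sin(z)^(1/6)


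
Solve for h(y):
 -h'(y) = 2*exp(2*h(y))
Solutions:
 h(y) = log(-sqrt(-1/(C1 - 2*y))) - log(2)/2
 h(y) = log(-1/(C1 - 2*y))/2 - log(2)/2


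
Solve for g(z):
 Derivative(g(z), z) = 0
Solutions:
 g(z) = C1


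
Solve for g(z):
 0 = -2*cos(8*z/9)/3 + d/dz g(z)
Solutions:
 g(z) = C1 + 3*sin(8*z/9)/4


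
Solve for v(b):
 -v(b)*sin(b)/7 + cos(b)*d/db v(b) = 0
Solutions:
 v(b) = C1/cos(b)^(1/7)


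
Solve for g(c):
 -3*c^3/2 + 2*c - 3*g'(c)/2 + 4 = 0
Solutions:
 g(c) = C1 - c^4/4 + 2*c^2/3 + 8*c/3


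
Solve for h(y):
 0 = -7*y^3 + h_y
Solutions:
 h(y) = C1 + 7*y^4/4


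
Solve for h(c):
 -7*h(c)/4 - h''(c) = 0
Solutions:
 h(c) = C1*sin(sqrt(7)*c/2) + C2*cos(sqrt(7)*c/2)


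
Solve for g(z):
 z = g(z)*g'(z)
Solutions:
 g(z) = -sqrt(C1 + z^2)
 g(z) = sqrt(C1 + z^2)


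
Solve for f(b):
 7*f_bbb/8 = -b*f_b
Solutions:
 f(b) = C1 + Integral(C2*airyai(-2*7^(2/3)*b/7) + C3*airybi(-2*7^(2/3)*b/7), b)


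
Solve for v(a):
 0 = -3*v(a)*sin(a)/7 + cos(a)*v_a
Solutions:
 v(a) = C1/cos(a)^(3/7)


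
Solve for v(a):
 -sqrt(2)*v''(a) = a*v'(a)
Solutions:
 v(a) = C1 + C2*erf(2^(1/4)*a/2)


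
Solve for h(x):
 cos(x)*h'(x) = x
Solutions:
 h(x) = C1 + Integral(x/cos(x), x)


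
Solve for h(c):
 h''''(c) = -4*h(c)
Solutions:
 h(c) = (C1*sin(c) + C2*cos(c))*exp(-c) + (C3*sin(c) + C4*cos(c))*exp(c)


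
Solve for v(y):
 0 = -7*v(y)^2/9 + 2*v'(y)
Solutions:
 v(y) = -18/(C1 + 7*y)


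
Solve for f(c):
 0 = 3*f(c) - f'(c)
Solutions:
 f(c) = C1*exp(3*c)


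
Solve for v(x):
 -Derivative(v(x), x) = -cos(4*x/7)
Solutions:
 v(x) = C1 + 7*sin(4*x/7)/4


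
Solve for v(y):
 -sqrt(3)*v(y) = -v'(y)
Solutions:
 v(y) = C1*exp(sqrt(3)*y)


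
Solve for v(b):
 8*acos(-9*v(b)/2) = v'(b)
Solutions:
 Integral(1/acos(-9*_y/2), (_y, v(b))) = C1 + 8*b


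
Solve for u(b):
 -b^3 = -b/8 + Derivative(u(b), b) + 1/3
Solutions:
 u(b) = C1 - b^4/4 + b^2/16 - b/3


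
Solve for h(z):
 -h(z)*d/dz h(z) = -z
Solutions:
 h(z) = -sqrt(C1 + z^2)
 h(z) = sqrt(C1 + z^2)


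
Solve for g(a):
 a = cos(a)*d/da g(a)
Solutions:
 g(a) = C1 + Integral(a/cos(a), a)


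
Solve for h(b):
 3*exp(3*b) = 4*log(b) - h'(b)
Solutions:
 h(b) = C1 + 4*b*log(b) - 4*b - exp(3*b)


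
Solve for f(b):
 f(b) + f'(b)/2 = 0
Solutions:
 f(b) = C1*exp(-2*b)


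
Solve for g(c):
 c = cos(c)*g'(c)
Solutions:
 g(c) = C1 + Integral(c/cos(c), c)


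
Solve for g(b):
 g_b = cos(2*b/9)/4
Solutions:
 g(b) = C1 + 9*sin(2*b/9)/8


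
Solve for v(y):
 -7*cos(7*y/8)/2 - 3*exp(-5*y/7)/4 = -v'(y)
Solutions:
 v(y) = C1 + 4*sin(7*y/8) - 21*exp(-5*y/7)/20


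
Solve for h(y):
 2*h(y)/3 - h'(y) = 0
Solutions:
 h(y) = C1*exp(2*y/3)


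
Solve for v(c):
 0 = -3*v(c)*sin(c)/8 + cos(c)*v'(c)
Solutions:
 v(c) = C1/cos(c)^(3/8)


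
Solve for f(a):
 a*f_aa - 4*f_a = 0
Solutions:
 f(a) = C1 + C2*a^5


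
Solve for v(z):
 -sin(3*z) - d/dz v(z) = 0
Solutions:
 v(z) = C1 + cos(3*z)/3


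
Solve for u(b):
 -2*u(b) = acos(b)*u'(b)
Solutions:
 u(b) = C1*exp(-2*Integral(1/acos(b), b))


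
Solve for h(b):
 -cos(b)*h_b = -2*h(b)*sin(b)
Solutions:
 h(b) = C1/cos(b)^2


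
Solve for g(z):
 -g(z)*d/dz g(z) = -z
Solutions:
 g(z) = -sqrt(C1 + z^2)
 g(z) = sqrt(C1 + z^2)


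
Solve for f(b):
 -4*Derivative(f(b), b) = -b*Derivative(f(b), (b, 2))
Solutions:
 f(b) = C1 + C2*b^5


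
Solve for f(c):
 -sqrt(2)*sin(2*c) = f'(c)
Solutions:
 f(c) = C1 + sqrt(2)*cos(2*c)/2


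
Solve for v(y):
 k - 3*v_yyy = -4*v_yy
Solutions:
 v(y) = C1 + C2*y + C3*exp(4*y/3) - k*y^2/8


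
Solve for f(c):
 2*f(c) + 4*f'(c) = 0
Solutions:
 f(c) = C1*exp(-c/2)


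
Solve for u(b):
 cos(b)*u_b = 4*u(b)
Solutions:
 u(b) = C1*(sin(b)^2 + 2*sin(b) + 1)/(sin(b)^2 - 2*sin(b) + 1)


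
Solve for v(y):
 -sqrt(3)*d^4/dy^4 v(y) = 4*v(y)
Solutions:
 v(y) = (C1*sin(3^(7/8)*y/3) + C2*cos(3^(7/8)*y/3))*exp(-3^(7/8)*y/3) + (C3*sin(3^(7/8)*y/3) + C4*cos(3^(7/8)*y/3))*exp(3^(7/8)*y/3)


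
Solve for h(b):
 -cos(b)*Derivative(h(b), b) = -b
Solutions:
 h(b) = C1 + Integral(b/cos(b), b)


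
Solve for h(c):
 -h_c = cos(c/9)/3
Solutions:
 h(c) = C1 - 3*sin(c/9)


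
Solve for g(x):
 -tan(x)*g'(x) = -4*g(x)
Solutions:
 g(x) = C1*sin(x)^4


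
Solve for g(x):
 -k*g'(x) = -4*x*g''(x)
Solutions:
 g(x) = C1 + x^(re(k)/4 + 1)*(C2*sin(log(x)*Abs(im(k))/4) + C3*cos(log(x)*im(k)/4))


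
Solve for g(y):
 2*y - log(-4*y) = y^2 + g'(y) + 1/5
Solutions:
 g(y) = C1 - y^3/3 + y^2 - y*log(-y) + y*(4/5 - 2*log(2))


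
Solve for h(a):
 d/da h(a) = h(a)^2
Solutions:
 h(a) = -1/(C1 + a)


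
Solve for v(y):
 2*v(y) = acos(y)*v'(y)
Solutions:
 v(y) = C1*exp(2*Integral(1/acos(y), y))


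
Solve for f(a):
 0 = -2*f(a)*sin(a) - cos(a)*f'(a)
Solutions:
 f(a) = C1*cos(a)^2


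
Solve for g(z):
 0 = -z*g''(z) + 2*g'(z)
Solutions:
 g(z) = C1 + C2*z^3


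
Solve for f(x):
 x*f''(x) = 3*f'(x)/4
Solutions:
 f(x) = C1 + C2*x^(7/4)


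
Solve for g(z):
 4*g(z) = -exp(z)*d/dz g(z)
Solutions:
 g(z) = C1*exp(4*exp(-z))


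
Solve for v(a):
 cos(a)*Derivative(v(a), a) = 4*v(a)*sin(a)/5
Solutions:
 v(a) = C1/cos(a)^(4/5)


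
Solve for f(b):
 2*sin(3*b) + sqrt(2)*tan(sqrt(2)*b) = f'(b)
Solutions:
 f(b) = C1 - log(cos(sqrt(2)*b)) - 2*cos(3*b)/3


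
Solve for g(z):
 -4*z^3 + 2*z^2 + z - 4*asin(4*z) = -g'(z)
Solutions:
 g(z) = C1 + z^4 - 2*z^3/3 - z^2/2 + 4*z*asin(4*z) + sqrt(1 - 16*z^2)


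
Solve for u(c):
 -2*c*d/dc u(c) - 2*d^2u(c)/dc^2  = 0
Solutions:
 u(c) = C1 + C2*erf(sqrt(2)*c/2)


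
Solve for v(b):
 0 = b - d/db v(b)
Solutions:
 v(b) = C1 + b^2/2


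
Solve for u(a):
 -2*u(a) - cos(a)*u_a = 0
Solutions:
 u(a) = C1*(sin(a) - 1)/(sin(a) + 1)


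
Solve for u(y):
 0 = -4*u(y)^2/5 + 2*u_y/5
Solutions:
 u(y) = -1/(C1 + 2*y)


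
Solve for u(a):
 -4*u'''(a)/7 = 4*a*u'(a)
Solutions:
 u(a) = C1 + Integral(C2*airyai(-7^(1/3)*a) + C3*airybi(-7^(1/3)*a), a)


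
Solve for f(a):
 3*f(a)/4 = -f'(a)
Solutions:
 f(a) = C1*exp(-3*a/4)


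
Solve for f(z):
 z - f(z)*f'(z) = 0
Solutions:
 f(z) = -sqrt(C1 + z^2)
 f(z) = sqrt(C1 + z^2)


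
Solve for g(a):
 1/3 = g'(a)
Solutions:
 g(a) = C1 + a/3


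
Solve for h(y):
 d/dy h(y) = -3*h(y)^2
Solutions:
 h(y) = 1/(C1 + 3*y)


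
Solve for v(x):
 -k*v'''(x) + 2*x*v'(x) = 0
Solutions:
 v(x) = C1 + Integral(C2*airyai(2^(1/3)*x*(1/k)^(1/3)) + C3*airybi(2^(1/3)*x*(1/k)^(1/3)), x)


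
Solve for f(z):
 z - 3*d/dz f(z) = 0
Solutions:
 f(z) = C1 + z^2/6


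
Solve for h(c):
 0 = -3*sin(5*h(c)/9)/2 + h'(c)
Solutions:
 -3*c/2 + 9*log(cos(5*h(c)/9) - 1)/10 - 9*log(cos(5*h(c)/9) + 1)/10 = C1


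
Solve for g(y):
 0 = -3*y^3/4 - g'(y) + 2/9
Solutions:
 g(y) = C1 - 3*y^4/16 + 2*y/9


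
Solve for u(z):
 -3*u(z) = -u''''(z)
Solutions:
 u(z) = C1*exp(-3^(1/4)*z) + C2*exp(3^(1/4)*z) + C3*sin(3^(1/4)*z) + C4*cos(3^(1/4)*z)


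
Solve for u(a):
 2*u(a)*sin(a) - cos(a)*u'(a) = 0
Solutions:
 u(a) = C1/cos(a)^2


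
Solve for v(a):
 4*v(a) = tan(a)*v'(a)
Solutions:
 v(a) = C1*sin(a)^4


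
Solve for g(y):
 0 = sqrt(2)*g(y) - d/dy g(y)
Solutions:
 g(y) = C1*exp(sqrt(2)*y)


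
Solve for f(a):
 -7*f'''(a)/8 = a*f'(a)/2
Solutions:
 f(a) = C1 + Integral(C2*airyai(-14^(2/3)*a/7) + C3*airybi(-14^(2/3)*a/7), a)


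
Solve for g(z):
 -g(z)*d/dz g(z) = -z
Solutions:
 g(z) = -sqrt(C1 + z^2)
 g(z) = sqrt(C1 + z^2)


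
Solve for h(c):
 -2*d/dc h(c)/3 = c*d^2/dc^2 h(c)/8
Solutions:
 h(c) = C1 + C2/c^(13/3)


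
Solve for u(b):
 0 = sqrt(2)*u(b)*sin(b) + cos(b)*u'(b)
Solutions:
 u(b) = C1*cos(b)^(sqrt(2))


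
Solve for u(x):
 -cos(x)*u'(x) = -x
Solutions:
 u(x) = C1 + Integral(x/cos(x), x)


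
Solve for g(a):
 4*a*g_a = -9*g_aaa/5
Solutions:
 g(a) = C1 + Integral(C2*airyai(-60^(1/3)*a/3) + C3*airybi(-60^(1/3)*a/3), a)


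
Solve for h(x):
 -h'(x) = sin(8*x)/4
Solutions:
 h(x) = C1 + cos(8*x)/32


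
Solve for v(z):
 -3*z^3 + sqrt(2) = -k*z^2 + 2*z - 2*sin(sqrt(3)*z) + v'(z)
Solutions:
 v(z) = C1 + k*z^3/3 - 3*z^4/4 - z^2 + sqrt(2)*z - 2*sqrt(3)*cos(sqrt(3)*z)/3


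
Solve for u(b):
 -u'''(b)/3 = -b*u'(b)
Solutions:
 u(b) = C1 + Integral(C2*airyai(3^(1/3)*b) + C3*airybi(3^(1/3)*b), b)


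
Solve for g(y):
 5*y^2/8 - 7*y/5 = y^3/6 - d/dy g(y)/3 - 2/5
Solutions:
 g(y) = C1 + y^4/8 - 5*y^3/8 + 21*y^2/10 - 6*y/5


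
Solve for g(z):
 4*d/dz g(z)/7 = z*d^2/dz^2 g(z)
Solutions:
 g(z) = C1 + C2*z^(11/7)


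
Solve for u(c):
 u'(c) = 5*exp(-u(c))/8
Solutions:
 u(c) = log(C1 + 5*c/8)


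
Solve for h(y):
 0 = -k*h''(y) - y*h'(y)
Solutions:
 h(y) = C1 + C2*sqrt(k)*erf(sqrt(2)*y*sqrt(1/k)/2)


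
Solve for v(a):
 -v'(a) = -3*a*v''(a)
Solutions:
 v(a) = C1 + C2*a^(4/3)


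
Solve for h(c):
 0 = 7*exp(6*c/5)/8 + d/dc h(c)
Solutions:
 h(c) = C1 - 35*exp(6*c/5)/48


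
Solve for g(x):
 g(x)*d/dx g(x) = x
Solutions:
 g(x) = -sqrt(C1 + x^2)
 g(x) = sqrt(C1 + x^2)


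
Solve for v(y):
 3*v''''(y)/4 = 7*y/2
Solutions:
 v(y) = C1 + C2*y + C3*y^2 + C4*y^3 + 7*y^5/180


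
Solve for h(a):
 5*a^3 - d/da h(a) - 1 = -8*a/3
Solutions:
 h(a) = C1 + 5*a^4/4 + 4*a^2/3 - a


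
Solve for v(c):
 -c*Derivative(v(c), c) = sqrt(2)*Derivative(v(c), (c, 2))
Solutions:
 v(c) = C1 + C2*erf(2^(1/4)*c/2)


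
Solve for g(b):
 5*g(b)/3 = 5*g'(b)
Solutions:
 g(b) = C1*exp(b/3)


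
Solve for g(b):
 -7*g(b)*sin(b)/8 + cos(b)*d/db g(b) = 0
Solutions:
 g(b) = C1/cos(b)^(7/8)


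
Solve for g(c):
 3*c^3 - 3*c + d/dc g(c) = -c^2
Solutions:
 g(c) = C1 - 3*c^4/4 - c^3/3 + 3*c^2/2


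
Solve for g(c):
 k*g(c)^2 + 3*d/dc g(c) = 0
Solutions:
 g(c) = 3/(C1 + c*k)


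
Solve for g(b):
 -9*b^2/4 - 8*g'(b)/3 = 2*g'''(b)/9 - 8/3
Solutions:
 g(b) = C1 + C2*sin(2*sqrt(3)*b) + C3*cos(2*sqrt(3)*b) - 9*b^3/32 + 73*b/64


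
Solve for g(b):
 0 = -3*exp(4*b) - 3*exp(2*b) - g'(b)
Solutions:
 g(b) = C1 - 3*exp(4*b)/4 - 3*exp(2*b)/2


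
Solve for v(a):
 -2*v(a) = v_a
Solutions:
 v(a) = C1*exp(-2*a)


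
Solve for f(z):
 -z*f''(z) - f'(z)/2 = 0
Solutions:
 f(z) = C1 + C2*sqrt(z)


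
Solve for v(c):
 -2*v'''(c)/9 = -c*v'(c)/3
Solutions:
 v(c) = C1 + Integral(C2*airyai(2^(2/3)*3^(1/3)*c/2) + C3*airybi(2^(2/3)*3^(1/3)*c/2), c)


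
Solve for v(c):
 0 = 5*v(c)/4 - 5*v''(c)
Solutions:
 v(c) = C1*exp(-c/2) + C2*exp(c/2)


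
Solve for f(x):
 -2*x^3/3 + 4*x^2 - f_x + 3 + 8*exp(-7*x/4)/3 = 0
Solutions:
 f(x) = C1 - x^4/6 + 4*x^3/3 + 3*x - 32*exp(-7*x/4)/21


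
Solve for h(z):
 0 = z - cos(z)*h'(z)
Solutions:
 h(z) = C1 + Integral(z/cos(z), z)


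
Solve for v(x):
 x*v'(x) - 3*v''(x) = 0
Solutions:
 v(x) = C1 + C2*erfi(sqrt(6)*x/6)


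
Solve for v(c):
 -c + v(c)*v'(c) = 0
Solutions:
 v(c) = -sqrt(C1 + c^2)
 v(c) = sqrt(C1 + c^2)


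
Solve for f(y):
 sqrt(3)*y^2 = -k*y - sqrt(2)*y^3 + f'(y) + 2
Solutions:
 f(y) = C1 + k*y^2/2 + sqrt(2)*y^4/4 + sqrt(3)*y^3/3 - 2*y


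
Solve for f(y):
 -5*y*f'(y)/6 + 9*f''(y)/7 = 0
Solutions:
 f(y) = C1 + C2*erfi(sqrt(105)*y/18)


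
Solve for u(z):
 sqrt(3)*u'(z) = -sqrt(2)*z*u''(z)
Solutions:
 u(z) = C1 + C2*z^(1 - sqrt(6)/2)


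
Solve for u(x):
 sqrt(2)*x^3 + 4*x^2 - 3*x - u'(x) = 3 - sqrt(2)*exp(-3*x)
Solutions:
 u(x) = C1 + sqrt(2)*x^4/4 + 4*x^3/3 - 3*x^2/2 - 3*x - sqrt(2)*exp(-3*x)/3


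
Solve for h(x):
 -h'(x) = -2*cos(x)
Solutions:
 h(x) = C1 + 2*sin(x)


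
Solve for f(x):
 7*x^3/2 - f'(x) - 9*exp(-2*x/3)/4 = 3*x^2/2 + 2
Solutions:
 f(x) = C1 + 7*x^4/8 - x^3/2 - 2*x + 27*exp(-2*x/3)/8


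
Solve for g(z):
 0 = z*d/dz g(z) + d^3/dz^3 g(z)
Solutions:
 g(z) = C1 + Integral(C2*airyai(-z) + C3*airybi(-z), z)


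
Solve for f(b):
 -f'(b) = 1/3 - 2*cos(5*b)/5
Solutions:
 f(b) = C1 - b/3 + 2*sin(5*b)/25


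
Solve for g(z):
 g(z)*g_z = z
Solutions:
 g(z) = -sqrt(C1 + z^2)
 g(z) = sqrt(C1 + z^2)


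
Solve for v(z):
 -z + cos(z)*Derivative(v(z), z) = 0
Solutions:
 v(z) = C1 + Integral(z/cos(z), z)


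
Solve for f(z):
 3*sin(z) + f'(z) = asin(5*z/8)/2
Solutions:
 f(z) = C1 + z*asin(5*z/8)/2 + sqrt(64 - 25*z^2)/10 + 3*cos(z)


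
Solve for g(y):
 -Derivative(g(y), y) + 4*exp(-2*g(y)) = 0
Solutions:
 g(y) = log(-sqrt(C1 + 8*y))
 g(y) = log(C1 + 8*y)/2


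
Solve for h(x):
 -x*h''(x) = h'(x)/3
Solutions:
 h(x) = C1 + C2*x^(2/3)


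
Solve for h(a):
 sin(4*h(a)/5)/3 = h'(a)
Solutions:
 -a/3 + 5*log(cos(4*h(a)/5) - 1)/8 - 5*log(cos(4*h(a)/5) + 1)/8 = C1


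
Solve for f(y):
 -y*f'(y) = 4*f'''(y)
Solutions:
 f(y) = C1 + Integral(C2*airyai(-2^(1/3)*y/2) + C3*airybi(-2^(1/3)*y/2), y)


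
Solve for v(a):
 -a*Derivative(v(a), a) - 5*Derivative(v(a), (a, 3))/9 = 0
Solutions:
 v(a) = C1 + Integral(C2*airyai(-15^(2/3)*a/5) + C3*airybi(-15^(2/3)*a/5), a)


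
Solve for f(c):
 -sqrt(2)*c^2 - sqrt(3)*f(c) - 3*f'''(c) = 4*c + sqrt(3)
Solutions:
 f(c) = C3*exp(-3^(5/6)*c/3) - sqrt(6)*c^2/3 - 4*sqrt(3)*c/3 + (C1*sin(3^(1/3)*c/2) + C2*cos(3^(1/3)*c/2))*exp(3^(5/6)*c/6) - 1


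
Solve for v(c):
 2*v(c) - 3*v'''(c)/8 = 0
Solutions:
 v(c) = C3*exp(2*2^(1/3)*3^(2/3)*c/3) + (C1*sin(2^(1/3)*3^(1/6)*c) + C2*cos(2^(1/3)*3^(1/6)*c))*exp(-2^(1/3)*3^(2/3)*c/3)


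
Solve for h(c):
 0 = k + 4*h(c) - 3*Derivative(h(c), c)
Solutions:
 h(c) = C1*exp(4*c/3) - k/4


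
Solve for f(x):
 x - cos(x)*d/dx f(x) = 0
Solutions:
 f(x) = C1 + Integral(x/cos(x), x)


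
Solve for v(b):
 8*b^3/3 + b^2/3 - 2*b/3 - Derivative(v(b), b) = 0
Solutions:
 v(b) = C1 + 2*b^4/3 + b^3/9 - b^2/3


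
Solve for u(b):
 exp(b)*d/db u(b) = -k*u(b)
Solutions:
 u(b) = C1*exp(k*exp(-b))


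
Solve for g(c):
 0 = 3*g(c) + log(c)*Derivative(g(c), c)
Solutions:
 g(c) = C1*exp(-3*li(c))


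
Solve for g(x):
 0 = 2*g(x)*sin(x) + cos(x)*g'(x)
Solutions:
 g(x) = C1*cos(x)^2


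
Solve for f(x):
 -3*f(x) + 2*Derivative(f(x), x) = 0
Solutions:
 f(x) = C1*exp(3*x/2)


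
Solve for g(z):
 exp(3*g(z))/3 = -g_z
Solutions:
 g(z) = log((-1 - sqrt(3)*I)*(1/(C1 + z))^(1/3)/2)
 g(z) = log((-1 + sqrt(3)*I)*(1/(C1 + z))^(1/3)/2)
 g(z) = log(1/(C1 + z))/3


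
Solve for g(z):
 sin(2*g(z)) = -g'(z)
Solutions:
 g(z) = pi - acos((-C1 - exp(4*z))/(C1 - exp(4*z)))/2
 g(z) = acos((-C1 - exp(4*z))/(C1 - exp(4*z)))/2


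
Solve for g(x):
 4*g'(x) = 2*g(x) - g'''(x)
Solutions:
 g(x) = C1*exp(x*(-3*(1 + sqrt(273)/9)^(1/3) + 4/(1 + sqrt(273)/9)^(1/3))/6)*sin(sqrt(3)*x*(4/(1 + sqrt(273)/9)^(1/3) + 3*(1 + sqrt(273)/9)^(1/3))/6) + C2*exp(x*(-3*(1 + sqrt(273)/9)^(1/3) + 4/(1 + sqrt(273)/9)^(1/3))/6)*cos(sqrt(3)*x*(4/(1 + sqrt(273)/9)^(1/3) + 3*(1 + sqrt(273)/9)^(1/3))/6) + C3*exp(x*(-4/(3*(1 + sqrt(273)/9)^(1/3)) + (1 + sqrt(273)/9)^(1/3)))


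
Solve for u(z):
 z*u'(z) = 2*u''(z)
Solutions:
 u(z) = C1 + C2*erfi(z/2)


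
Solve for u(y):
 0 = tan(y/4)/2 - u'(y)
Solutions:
 u(y) = C1 - 2*log(cos(y/4))


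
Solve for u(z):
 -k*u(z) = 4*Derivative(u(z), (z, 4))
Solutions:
 u(z) = C1*exp(-sqrt(2)*z*(-k)^(1/4)/2) + C2*exp(sqrt(2)*z*(-k)^(1/4)/2) + C3*exp(-sqrt(2)*I*z*(-k)^(1/4)/2) + C4*exp(sqrt(2)*I*z*(-k)^(1/4)/2)


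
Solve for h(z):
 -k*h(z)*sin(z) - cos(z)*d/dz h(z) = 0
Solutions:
 h(z) = C1*exp(k*log(cos(z)))


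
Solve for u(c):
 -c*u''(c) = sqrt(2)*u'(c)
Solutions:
 u(c) = C1 + C2*c^(1 - sqrt(2))


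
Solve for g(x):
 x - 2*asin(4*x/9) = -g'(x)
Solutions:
 g(x) = C1 - x^2/2 + 2*x*asin(4*x/9) + sqrt(81 - 16*x^2)/2


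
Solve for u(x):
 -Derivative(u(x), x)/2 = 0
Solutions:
 u(x) = C1


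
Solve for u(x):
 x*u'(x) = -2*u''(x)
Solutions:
 u(x) = C1 + C2*erf(x/2)


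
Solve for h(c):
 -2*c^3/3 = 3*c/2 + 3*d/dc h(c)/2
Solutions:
 h(c) = C1 - c^4/9 - c^2/2


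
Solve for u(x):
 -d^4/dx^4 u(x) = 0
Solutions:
 u(x) = C1 + C2*x + C3*x^2 + C4*x^3


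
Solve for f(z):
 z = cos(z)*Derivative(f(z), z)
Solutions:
 f(z) = C1 + Integral(z/cos(z), z)


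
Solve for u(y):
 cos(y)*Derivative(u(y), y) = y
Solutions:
 u(y) = C1 + Integral(y/cos(y), y)


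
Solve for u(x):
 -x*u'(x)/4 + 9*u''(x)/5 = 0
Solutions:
 u(x) = C1 + C2*erfi(sqrt(10)*x/12)


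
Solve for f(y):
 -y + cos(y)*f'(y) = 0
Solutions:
 f(y) = C1 + Integral(y/cos(y), y)


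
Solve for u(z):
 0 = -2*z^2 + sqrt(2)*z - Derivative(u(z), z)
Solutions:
 u(z) = C1 - 2*z^3/3 + sqrt(2)*z^2/2


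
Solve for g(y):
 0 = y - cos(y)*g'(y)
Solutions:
 g(y) = C1 + Integral(y/cos(y), y)


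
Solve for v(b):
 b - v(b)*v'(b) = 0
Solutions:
 v(b) = -sqrt(C1 + b^2)
 v(b) = sqrt(C1 + b^2)


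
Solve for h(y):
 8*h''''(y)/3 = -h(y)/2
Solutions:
 h(y) = (C1*sin(sqrt(2)*3^(1/4)*y/4) + C2*cos(sqrt(2)*3^(1/4)*y/4))*exp(-sqrt(2)*3^(1/4)*y/4) + (C3*sin(sqrt(2)*3^(1/4)*y/4) + C4*cos(sqrt(2)*3^(1/4)*y/4))*exp(sqrt(2)*3^(1/4)*y/4)


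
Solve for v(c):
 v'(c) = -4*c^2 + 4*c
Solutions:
 v(c) = C1 - 4*c^3/3 + 2*c^2


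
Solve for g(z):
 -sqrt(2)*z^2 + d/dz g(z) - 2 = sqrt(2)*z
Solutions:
 g(z) = C1 + sqrt(2)*z^3/3 + sqrt(2)*z^2/2 + 2*z


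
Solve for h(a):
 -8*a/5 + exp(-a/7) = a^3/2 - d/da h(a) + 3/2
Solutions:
 h(a) = C1 + a^4/8 + 4*a^2/5 + 3*a/2 + 7*exp(-a/7)


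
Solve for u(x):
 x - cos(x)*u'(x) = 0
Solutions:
 u(x) = C1 + Integral(x/cos(x), x)


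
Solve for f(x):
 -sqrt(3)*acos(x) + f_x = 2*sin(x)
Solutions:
 f(x) = C1 + sqrt(3)*(x*acos(x) - sqrt(1 - x^2)) - 2*cos(x)


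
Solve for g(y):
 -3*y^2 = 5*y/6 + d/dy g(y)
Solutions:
 g(y) = C1 - y^3 - 5*y^2/12


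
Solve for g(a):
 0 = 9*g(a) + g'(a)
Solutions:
 g(a) = C1*exp(-9*a)


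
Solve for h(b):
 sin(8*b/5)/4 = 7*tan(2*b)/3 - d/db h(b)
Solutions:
 h(b) = C1 - 7*log(cos(2*b))/6 + 5*cos(8*b/5)/32


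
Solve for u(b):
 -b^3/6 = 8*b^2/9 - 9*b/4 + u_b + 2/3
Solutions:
 u(b) = C1 - b^4/24 - 8*b^3/27 + 9*b^2/8 - 2*b/3


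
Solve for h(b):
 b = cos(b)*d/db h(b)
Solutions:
 h(b) = C1 + Integral(b/cos(b), b)


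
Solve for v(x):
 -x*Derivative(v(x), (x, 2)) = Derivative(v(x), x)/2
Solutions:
 v(x) = C1 + C2*sqrt(x)


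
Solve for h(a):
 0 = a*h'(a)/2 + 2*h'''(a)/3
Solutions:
 h(a) = C1 + Integral(C2*airyai(-6^(1/3)*a/2) + C3*airybi(-6^(1/3)*a/2), a)


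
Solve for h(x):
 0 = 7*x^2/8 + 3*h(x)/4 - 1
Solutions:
 h(x) = 4/3 - 7*x^2/6


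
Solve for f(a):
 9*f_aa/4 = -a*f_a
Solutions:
 f(a) = C1 + C2*erf(sqrt(2)*a/3)


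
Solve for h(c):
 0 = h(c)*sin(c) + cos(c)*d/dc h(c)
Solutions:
 h(c) = C1*cos(c)


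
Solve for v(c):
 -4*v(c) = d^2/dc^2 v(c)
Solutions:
 v(c) = C1*sin(2*c) + C2*cos(2*c)


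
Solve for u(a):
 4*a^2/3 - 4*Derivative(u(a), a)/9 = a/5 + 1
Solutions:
 u(a) = C1 + a^3 - 9*a^2/40 - 9*a/4


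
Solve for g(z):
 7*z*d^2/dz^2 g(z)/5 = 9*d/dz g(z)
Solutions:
 g(z) = C1 + C2*z^(52/7)


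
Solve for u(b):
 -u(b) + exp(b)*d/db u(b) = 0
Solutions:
 u(b) = C1*exp(-exp(-b))


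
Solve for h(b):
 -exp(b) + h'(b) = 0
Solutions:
 h(b) = C1 + exp(b)


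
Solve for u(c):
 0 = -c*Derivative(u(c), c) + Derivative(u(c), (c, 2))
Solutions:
 u(c) = C1 + C2*erfi(sqrt(2)*c/2)


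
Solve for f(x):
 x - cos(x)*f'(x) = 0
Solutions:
 f(x) = C1 + Integral(x/cos(x), x)


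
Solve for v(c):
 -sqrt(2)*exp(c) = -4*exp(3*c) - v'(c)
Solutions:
 v(c) = C1 - 4*exp(3*c)/3 + sqrt(2)*exp(c)


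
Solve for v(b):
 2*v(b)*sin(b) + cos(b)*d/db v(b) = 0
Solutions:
 v(b) = C1*cos(b)^2


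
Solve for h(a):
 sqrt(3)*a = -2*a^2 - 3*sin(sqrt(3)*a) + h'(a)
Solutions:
 h(a) = C1 + 2*a^3/3 + sqrt(3)*a^2/2 - sqrt(3)*cos(sqrt(3)*a)
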